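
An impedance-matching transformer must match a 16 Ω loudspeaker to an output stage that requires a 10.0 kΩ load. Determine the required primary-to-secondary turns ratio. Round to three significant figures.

N_p/N_s ≈ 25.0

Z_p/Z_s = (N_p/N_s)², so N_p/N_s = √(10000/16) = √625 = 25.0.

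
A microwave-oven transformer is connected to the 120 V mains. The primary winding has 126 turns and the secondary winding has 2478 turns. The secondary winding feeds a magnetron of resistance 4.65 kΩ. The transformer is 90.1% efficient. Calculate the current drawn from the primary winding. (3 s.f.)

V_s = 120 × 2478/126 = 2360.0 V.
I_s = V_s/R = 2360.0/4650 = 0.50753 A.
P_out = V_s I_s = 2360.0 × 0.50753 = 1197.8 W.
P_in = P_out/η = 1197.8/0.901 = 1329.4 W.
I_p = P_in/V_p = 1329.4/120 = 11.1 A.

I_p ≈ 11.1 A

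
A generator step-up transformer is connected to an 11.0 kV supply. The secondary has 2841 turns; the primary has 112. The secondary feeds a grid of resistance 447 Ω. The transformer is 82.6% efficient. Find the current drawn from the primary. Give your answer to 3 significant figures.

V_s = 11000 × 2841/112 = 279030 V.
I_s = V_s/R = 279030/447 = 624.22 A.
P_out = V_s I_s = 279030 × 624.22 = 1.7417×10^8 W.
P_in = P_out/η = 1.7417×10^8/0.826 = 2.1086×10^8 W.
I_p = P_in/V_p = 2.1086×10^8/11000 = 19200 A.

I_p ≈ 19200 A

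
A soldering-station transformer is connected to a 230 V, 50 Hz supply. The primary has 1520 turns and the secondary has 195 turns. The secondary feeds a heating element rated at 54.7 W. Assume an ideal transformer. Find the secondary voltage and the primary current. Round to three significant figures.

V_s = V_p × N_s/N_p = 230 × 195/1520 = 29.507 V.
I_s = P/V_s = 54.7/29.507 = 1.8538 A.
I_p = I_s × N_s/N_p = 1.8538 × 195/1520 = 0.238 A.

V_s ≈ 29.5 V, I_p ≈ 0.238 A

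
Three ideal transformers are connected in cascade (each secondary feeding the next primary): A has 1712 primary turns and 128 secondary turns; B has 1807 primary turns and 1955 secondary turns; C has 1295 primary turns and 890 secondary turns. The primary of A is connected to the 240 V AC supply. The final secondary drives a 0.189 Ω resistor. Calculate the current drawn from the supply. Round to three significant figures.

I_supply ≈ 3.92 A

After A: V = 240.00 × 128/1712 = 17.944 V.
After B: V = 17.944 × 1955/1807 = 19.414 V.
After C: V = 19.414 × 890/1295 = 13.342 V.
I_load = 13.342/0.189 = 70.593 A, so P_out = 13.342 × 70.593 = 941.87 W.
All ideal ⇒ P_in = P_out, so I_supply = 941.87/240 = 3.92 A.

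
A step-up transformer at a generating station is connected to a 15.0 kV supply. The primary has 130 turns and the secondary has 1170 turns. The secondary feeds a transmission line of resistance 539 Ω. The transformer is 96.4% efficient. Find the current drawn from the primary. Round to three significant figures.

I_p ≈ 2340 A

V_s = 15000 × 1170/130 = 135000 V.
I_s = V_s/R = 135000/539 = 250.46 A.
P_out = V_s I_s = 135000 × 250.46 = 3.3813×10^7 W.
P_in = P_out/η = 3.3813×10^7/0.964 = 3.5075×10^7 W.
I_p = P_in/V_p = 3.5075×10^7/15000 = 2340 A.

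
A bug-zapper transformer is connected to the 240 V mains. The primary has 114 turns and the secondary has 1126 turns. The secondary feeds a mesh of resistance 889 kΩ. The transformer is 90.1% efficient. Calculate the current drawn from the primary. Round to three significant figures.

V_s = 240 × 1126/114 = 2370.5 V.
I_s = V_s/R = 2370.5/889000 = 0.0026665 A.
P_out = V_s I_s = 2370.5 × 0.0026665 = 6.3210 W.
P_in = P_out/η = 6.3210/0.901 = 7.0156 W.
I_p = P_in/V_p = 7.0156/240 = 0.0292 A.

I_p ≈ 0.0292 A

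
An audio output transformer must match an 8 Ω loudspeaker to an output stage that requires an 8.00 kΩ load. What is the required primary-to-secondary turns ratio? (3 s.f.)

Z_p/Z_s = (N_p/N_s)², so N_p/N_s = √(8000/8) = √1000 = 31.6.

N_p/N_s ≈ 31.6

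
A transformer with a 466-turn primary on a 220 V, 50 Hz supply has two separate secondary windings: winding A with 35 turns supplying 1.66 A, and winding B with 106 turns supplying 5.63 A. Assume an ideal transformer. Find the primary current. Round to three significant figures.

I_p ≈ 1.41 A

V_A = 220 × 35/466 = 16.524 V; V_B = 220 × 106/466 = 50.043 V.
P_out = V_A I_A + V_B I_B = 16.524×1.66 + 50.043×5.63 = 27.429 + 281.74 = 309.17 W.
Ideal ⇒ P_in = P_out, so I_p = P_out/V_p = 309.17/220 = 1.41 A.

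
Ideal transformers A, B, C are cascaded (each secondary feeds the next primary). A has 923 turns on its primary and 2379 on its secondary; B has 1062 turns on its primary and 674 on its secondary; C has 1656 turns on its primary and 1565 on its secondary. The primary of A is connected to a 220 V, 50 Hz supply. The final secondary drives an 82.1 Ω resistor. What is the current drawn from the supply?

I_supply ≈ 6.40 A

Secondary of A: V = 220.00 × 2379/923 = 567.04 V.
Secondary of B: V = 567.04 × 674/1062 = 359.87 V.
Secondary of C: V = 359.87 × 1565/1656 = 340.10 V.
I_load = 340.10/82.1 = 4.1425 A, so P_out = 340.10 × 4.1425 = 1408.9 W.
All ideal ⇒ P_in = P_out, so I_supply = 1408.9/220 = 6.40 A.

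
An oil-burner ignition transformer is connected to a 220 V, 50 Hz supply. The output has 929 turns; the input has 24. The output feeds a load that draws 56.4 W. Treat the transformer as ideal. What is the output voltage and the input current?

V_out = V_in × N_out/N_in = 220 × 929/24 = 8515.8 V.
I_out = P/V_out = 56.4/8515.8 = 0.0066230 A.
I_in = I_out × N_out/N_in = 0.0066230 × 929/24 = 0.256 A.

V_out ≈ 8520 V, I_in ≈ 0.256 A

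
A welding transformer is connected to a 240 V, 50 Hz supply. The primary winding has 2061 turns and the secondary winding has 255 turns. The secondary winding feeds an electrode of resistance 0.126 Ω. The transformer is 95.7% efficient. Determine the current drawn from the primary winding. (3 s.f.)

I_p ≈ 30.5 A

V_s = 240 × 255/2061 = 29.694 V.
I_s = V_s/R = 29.694/0.126 = 235.67 A.
P_out = V_s I_s = 29.694 × 235.67 = 6998.0 W.
P_in = P_out/η = 6998.0/0.957 = 7312.5 W.
I_p = P_in/V_p = 7312.5/240 = 30.5 A.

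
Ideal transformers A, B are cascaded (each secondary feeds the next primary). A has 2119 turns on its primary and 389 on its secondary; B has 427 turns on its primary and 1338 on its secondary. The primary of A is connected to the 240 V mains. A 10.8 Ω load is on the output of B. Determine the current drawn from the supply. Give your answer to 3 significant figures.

After A: V = 240.00 × 389/2119 = 44.059 V.
After B: V = 44.059 × 1338/427 = 138.06 V.
I_load = 138.06/10.8 = 12.783 A, so P_out = 138.06 × 12.783 = 1764.8 W.
All ideal ⇒ P_in = P_out, so I_supply = 1764.8/240 = 7.35 A.

I_supply ≈ 7.35 A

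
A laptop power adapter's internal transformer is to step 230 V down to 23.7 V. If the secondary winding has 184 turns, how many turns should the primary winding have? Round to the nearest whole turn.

N_p = 1786 turns

N_p/N_s = V_p/V_s, so N_p = 184 × 230/23.7 = 1785.7 ≈ 1786 turns.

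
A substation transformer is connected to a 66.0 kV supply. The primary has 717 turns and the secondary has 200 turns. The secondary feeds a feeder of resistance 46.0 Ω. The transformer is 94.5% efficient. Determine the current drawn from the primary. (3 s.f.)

I_p ≈ 118 A

V_s = 66000 × 200/717 = 18410 V.
I_s = V_s/R = 18410/46.0 = 400.22 A.
P_out = V_s I_s = 18410 × 400.22 = 7.3680×10^6 W.
P_in = P_out/η = 7.3680×10^6/0.945 = 7.7969×10^6 W.
I_p = P_in/V_p = 7.7969×10^6/66000 = 118 A.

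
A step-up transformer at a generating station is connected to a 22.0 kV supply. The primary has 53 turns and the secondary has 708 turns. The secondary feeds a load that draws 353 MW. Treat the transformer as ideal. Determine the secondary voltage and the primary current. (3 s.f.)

V_s ≈ 294000 V, I_p ≈ 16000 A

V_s = V_p × N_s/N_p = 22000 × 708/53 = 293890 V.
I_s = P/V_s = 3.53×10^8/293890 = 1201.1 A.
I_p = I_s × N_s/N_p = 1201.1 × 708/53 = 16000 A.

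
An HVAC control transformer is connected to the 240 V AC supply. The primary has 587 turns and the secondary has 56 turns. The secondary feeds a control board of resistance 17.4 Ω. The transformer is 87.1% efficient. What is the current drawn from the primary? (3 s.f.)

I_p ≈ 0.144 A

V_s = 240 × 56/587 = 22.896 V.
I_s = V_s/R = 22.896/17.4 = 1.3159 A.
P_out = V_s I_s = 22.896 × 1.3159 = 30.128 W.
P_in = P_out/η = 30.128/0.871 = 34.590 W.
I_p = P_in/V_p = 34.590/240 = 0.144 A.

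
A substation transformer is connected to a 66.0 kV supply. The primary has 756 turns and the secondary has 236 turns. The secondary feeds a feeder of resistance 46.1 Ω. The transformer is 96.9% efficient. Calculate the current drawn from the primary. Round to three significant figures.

I_p ≈ 144 A

V_s = 66000 × 236/756 = 20603 V.
I_s = V_s/R = 20603/46.1 = 446.92 A.
P_out = V_s I_s = 20603 × 446.92 = 9.2080×10^6 W.
P_in = P_out/η = 9.2080×10^6/0.969 = 9.5026×10^6 W.
I_p = P_in/V_p = 9.5026×10^6/66000 = 144 A.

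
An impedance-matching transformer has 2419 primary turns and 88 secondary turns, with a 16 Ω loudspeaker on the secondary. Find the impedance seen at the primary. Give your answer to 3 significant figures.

Z_p = (N_p/N_s)² × Z_s = (2419/88)² × 16 = 12100 Ω.

Z_p ≈ 12100 Ω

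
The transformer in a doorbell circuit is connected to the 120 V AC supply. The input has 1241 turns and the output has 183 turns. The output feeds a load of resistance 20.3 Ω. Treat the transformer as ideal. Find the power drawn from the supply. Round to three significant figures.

V_out = V_in × N_out/N_in = 120 × 183/1241 = 17.695 V.
I_out = V_out/R = 17.695/20.3 = 0.87169 A.
I_in = I_out × N_out/N_in = 0.87169 × 183/1241 = 0.12854 A.
P = V_in I_in = 120 × 0.12854 = 15.4 W.

P ≈ 15.4 W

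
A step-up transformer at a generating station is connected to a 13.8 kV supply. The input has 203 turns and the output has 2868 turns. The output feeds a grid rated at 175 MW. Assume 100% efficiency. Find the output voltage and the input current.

V_out ≈ 195000 V, I_in ≈ 12700 A

V_out = V_in × N_out/N_in = 13800 × 2868/203 = 194970 V.
I_out = P/V_out = 1.75×10^8/194970 = 897.59 A.
I_in = I_out × N_out/N_in = 897.59 × 2868/203 = 12700 A.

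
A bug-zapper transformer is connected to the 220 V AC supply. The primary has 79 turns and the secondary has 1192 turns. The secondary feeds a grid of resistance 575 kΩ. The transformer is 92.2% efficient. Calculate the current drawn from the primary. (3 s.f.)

V_s = 220 × 1192/79 = 3319.5 V.
I_s = V_s/R = 3319.5/575000 = 0.0057730 A.
P_out = V_s I_s = 3319.5 × 0.0057730 = 19.164 W.
P_in = P_out/η = 19.164/0.922 = 20.785 W.
I_p = P_in/V_p = 20.785/220 = 0.0945 A.

I_p ≈ 0.0945 A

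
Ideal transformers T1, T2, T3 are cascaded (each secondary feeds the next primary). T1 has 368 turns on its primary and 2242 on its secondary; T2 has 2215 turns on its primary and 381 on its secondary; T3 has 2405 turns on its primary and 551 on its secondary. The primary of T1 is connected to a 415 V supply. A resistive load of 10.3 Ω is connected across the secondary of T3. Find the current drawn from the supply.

I_supply ≈ 2.32 A

Secondary of T1: V = 415.00 × 2242/368 = 2528.3 V.
Secondary of T2: V = 2528.3 × 381/2215 = 434.90 V.
Secondary of T3: V = 434.90 × 551/2405 = 99.638 V.
I_load = 99.638/10.3 = 9.6736 A, so P_out = 99.638 × 9.6736 = 963.85 W.
All ideal ⇒ P_in = P_out, so I_supply = 963.85/415 = 2.32 A.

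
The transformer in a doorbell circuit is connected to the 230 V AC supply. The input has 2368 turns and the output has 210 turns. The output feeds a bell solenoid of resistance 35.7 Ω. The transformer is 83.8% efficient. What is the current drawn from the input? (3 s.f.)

V_out = 230 × 210/2368 = 20.397 V.
I_out = V_out/R = 20.397/35.7 = 0.57134 A.
P_out = V_out I_out = 20.397 × 0.57134 = 11.654 W.
P_in = P_out/η = 11.654/0.838 = 13.907 W.
I_in = P_in/V_in = 13.907/230 = 0.0605 A.

I_in ≈ 0.0605 A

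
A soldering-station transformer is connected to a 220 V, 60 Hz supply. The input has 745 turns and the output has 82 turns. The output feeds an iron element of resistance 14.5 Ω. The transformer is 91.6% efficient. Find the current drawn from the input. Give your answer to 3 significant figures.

V_out = 220 × 82/745 = 24.215 V.
I_out = V_out/R = 24.215/14.5 = 1.6700 A.
P_out = V_out I_out = 24.215 × 1.6700 = 40.438 W.
P_in = P_out/η = 40.438/0.916 = 44.147 W.
I_in = P_in/V_in = 44.147/220 = 0.201 A.

I_in ≈ 0.201 A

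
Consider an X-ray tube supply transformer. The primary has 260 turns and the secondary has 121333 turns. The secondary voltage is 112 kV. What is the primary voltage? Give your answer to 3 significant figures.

V_p ≈ 240 V

V_p/V_s = N_p/N_s, so V_p = 112000 × 260/121333 = 240 V.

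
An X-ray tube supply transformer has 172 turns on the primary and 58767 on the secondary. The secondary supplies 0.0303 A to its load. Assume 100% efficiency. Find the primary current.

For an ideal transformer I_p/I_s = N_s/N_p, so I_p = 0.0303 × 58767/172 = 10.4 A.

I_p ≈ 10.4 A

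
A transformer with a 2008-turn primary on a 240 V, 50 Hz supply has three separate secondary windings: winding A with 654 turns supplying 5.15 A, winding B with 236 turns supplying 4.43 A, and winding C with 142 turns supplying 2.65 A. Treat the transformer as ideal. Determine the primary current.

V_A = 240 × 654/2008 = 78.167 V; V_B = 240 × 236/2008 = 28.207 V; V_C = 240 × 142/2008 = 16.972 V.
P_out = V_A I_A + V_B I_B + V_C I_C = 78.167×5.15 + 28.207×4.43 + 16.972×2.65 = 402.56 + 124.96 + 44.976 = 572.50 W.
Ideal ⇒ P_in = P_out, so I_p = P_out/V_p = 572.50/240 = 2.39 A.

I_p ≈ 2.39 A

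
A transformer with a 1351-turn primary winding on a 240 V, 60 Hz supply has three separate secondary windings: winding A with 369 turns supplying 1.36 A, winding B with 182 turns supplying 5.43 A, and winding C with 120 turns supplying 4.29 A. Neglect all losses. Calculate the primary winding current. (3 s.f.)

V_A = 240 × 369/1351 = 65.551 V; V_B = 240 × 182/1351 = 32.332 V; V_C = 240 × 120/1351 = 21.318 V.
P_out = V_A I_A + V_B I_B + V_C I_C = 65.551×1.36 + 32.332×5.43 + 21.318×4.29 = 89.150 + 175.56 + 91.452 = 356.16 W.
Ideal ⇒ P_in = P_out, so I_p = P_out/V_p = 356.16/240 = 1.48 A.

I_p ≈ 1.48 A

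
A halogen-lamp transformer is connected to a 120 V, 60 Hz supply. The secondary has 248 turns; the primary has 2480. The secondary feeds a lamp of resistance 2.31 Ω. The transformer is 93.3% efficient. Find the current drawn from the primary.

V_s = 120 × 248/2480 = 12.000 V.
I_s = V_s/R = 12.000/2.31 = 5.1948 A.
P_out = V_s I_s = 12.000 × 5.1948 = 62.338 W.
P_in = P_out/η = 62.338/0.933 = 66.814 W.
I_p = P_in/V_p = 66.814/120 = 0.557 A.

I_p ≈ 0.557 A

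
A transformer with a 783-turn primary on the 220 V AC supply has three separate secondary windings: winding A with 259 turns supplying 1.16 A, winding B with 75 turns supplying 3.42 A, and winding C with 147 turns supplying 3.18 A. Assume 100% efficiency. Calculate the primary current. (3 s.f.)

I_p ≈ 1.31 A

V_A = 220 × 259/783 = 72.771 V; V_B = 220 × 75/783 = 21.073 V; V_C = 220 × 147/783 = 41.303 V.
P_out = V_A I_A + V_B I_B + V_C I_C = 72.771×1.16 + 21.073×3.42 + 41.303×3.18 = 84.415 + 72.069 + 131.34 = 287.83 W.
Ideal ⇒ P_in = P_out, so I_p = P_out/V_p = 287.83/220 = 1.31 A.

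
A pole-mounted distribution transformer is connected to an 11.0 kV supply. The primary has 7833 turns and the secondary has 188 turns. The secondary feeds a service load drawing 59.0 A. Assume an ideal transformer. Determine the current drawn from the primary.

For an ideal transformer I_p N_p = I_s N_s, so I_p = 59.0 × 188/7833 = 1.42 A.

I_p ≈ 1.42 A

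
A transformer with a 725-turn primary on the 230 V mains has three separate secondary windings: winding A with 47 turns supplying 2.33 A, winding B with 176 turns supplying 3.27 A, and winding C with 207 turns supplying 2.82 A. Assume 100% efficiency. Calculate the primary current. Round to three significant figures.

I_p ≈ 1.75 A

V_A = 230 × 47/725 = 14.910 V; V_B = 230 × 176/725 = 55.834 V; V_C = 230 × 207/725 = 65.669 V.
P_out = V_A I_A + V_B I_B + V_C I_C = 14.910×2.33 + 55.834×3.27 + 65.669×2.82 = 34.741 + 182.58 + 185.19 = 402.51 W.
Ideal ⇒ P_in = P_out, so I_p = P_out/V_p = 402.51/230 = 1.75 A.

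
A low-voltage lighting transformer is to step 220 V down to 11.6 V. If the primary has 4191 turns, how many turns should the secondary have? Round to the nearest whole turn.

N_s/N_p = V_s/V_p, so N_s = 4191 × 11.6/220 = 221.0 ≈ 221 turns.

N_s = 221 turns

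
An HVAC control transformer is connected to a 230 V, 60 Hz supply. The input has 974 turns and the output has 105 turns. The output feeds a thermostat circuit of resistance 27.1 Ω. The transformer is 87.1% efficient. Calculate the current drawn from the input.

V_out = 230 × 105/974 = 24.795 V.
I_out = V_out/R = 24.795/27.1 = 0.91493 A.
P_out = V_out I_out = 24.795 × 0.91493 = 22.685 W.
P_in = P_out/η = 22.685/0.871 = 26.045 W.
I_in = P_in/V_in = 26.045/230 = 0.113 A.

I_in ≈ 0.113 A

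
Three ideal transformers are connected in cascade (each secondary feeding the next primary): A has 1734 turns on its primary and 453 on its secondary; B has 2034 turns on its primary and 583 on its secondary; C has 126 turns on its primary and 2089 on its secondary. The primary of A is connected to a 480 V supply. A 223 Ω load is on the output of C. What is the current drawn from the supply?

After A: V = 480.00 × 453/1734 = 125.40 V.
After B: V = 125.40 × 583/2034 = 35.942 V.
After C: V = 35.942 × 2089/126 = 595.90 V.
I_load = 595.90/223 = 2.6722 A, so P_out = 595.90 × 2.6722 = 1592.4 W.
All ideal ⇒ P_in = P_out, so I_supply = 1592.4/480 = 3.32 A.

I_supply ≈ 3.32 A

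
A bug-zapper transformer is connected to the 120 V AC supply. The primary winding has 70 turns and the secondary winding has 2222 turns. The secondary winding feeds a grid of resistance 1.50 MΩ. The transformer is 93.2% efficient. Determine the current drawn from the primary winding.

V_s = 120 × 2222/70 = 3809.1 V.
I_s = V_s/R = 3809.1/(1.50×10^6) = 0.0025394 A.
P_out = V_s I_s = 3809.1 × 0.0025394 = 9.6730 W.
P_in = P_out/η = 9.6730/0.932 = 10.379 W.
I_p = P_in/V_p = 10.379/120 = 0.0865 A.

I_p ≈ 0.0865 A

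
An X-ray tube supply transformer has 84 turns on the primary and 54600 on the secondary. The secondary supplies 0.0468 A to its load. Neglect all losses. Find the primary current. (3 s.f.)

I_p ≈ 30.4 A

For an ideal transformer I_p/I_s = N_s/N_p, so I_p = 0.0468 × 54600/84 = 30.4 A.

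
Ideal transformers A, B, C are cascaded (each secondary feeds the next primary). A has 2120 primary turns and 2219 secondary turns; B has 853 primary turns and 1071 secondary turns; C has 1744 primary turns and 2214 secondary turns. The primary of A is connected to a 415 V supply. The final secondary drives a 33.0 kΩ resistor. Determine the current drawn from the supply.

I_supply ≈ 0.0350 A

After A: V = 415.00 × 2219/2120 = 434.38 V.
After B: V = 434.38 × 1071/853 = 545.39 V.
After C: V = 545.39 × 2214/1744 = 692.37 V.
I_load = 692.37/33000 = 0.020981 A, so P_out = 692.37 × 0.020981 = 14.527 W.
All ideal ⇒ P_in = P_out, so I_supply = 14.527/415 = 0.0350 A.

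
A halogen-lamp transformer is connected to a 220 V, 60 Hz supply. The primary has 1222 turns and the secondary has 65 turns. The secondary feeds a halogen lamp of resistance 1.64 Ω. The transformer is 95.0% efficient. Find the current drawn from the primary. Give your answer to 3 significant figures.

I_p ≈ 0.400 A

V_s = 220 × 65/1222 = 11.702 V.
I_s = V_s/R = 11.702/1.64 = 7.1354 A.
P_out = V_s I_s = 11.702 × 7.1354 = 83.500 W.
P_in = P_out/η = 83.500/0.950 = 87.895 W.
I_p = P_in/V_p = 87.895/220 = 0.400 A.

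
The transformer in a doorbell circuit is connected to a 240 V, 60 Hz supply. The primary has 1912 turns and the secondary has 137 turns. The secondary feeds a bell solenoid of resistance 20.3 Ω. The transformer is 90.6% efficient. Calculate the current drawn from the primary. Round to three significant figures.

V_s = 240 × 137/1912 = 17.197 V.
I_s = V_s/R = 17.197/20.3 = 0.84713 A.
P_out = V_s I_s = 17.197 × 0.84713 = 14.568 W.
P_in = P_out/η = 14.568/0.906 = 16.079 W.
I_p = P_in/V_p = 16.079/240 = 0.0670 A.

I_p ≈ 0.0670 A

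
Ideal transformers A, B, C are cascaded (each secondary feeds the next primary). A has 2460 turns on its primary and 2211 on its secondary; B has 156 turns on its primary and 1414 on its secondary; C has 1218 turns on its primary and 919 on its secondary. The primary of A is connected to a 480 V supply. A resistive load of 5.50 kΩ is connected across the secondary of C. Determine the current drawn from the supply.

After A: V = 480.00 × 2211/2460 = 431.41 V.
After B: V = 431.41 × 1414/156 = 3910.4 V.
After C: V = 3910.4 × 919/1218 = 2950.4 V.
I_load = 2950.4/5500 = 0.53645 A, so P_out = 2950.4 × 0.53645 = 1582.8 W.
All ideal ⇒ P_in = P_out, so I_supply = 1582.8/480 = 3.30 A.

I_supply ≈ 3.30 A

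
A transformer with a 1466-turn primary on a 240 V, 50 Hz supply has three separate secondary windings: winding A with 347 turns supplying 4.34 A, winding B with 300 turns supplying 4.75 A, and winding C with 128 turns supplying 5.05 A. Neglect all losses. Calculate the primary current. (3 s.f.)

V_A = 240 × 347/1466 = 56.808 V; V_B = 240 × 300/1466 = 49.113 V; V_C = 240 × 128/1466 = 20.955 V.
P_out = V_A I_A + V_B I_B + V_C I_C = 56.808×4.34 + 49.113×4.75 + 20.955×5.05 = 246.55 + 233.29 + 105.82 = 585.66 W.
Ideal ⇒ P_in = P_out, so I_p = P_out/V_p = 585.66/240 = 2.44 A.

I_p ≈ 2.44 A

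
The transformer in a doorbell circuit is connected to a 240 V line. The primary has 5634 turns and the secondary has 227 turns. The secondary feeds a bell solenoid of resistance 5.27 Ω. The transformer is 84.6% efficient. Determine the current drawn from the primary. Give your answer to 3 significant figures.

V_s = 240 × 227/5634 = 9.6699 V.
I_s = V_s/R = 9.6699/5.27 = 1.8349 A.
P_out = V_s I_s = 9.6699 × 1.8349 = 17.743 W.
P_in = P_out/η = 17.743/0.846 = 20.973 W.
I_p = P_in/V_p = 20.973/240 = 0.0874 A.

I_p ≈ 0.0874 A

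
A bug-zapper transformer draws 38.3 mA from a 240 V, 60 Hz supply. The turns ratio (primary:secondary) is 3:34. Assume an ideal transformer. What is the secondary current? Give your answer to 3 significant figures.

I_s/I_p = N_p/N_s, so I_s = 0.0383 × 3/34 = 0.00338 A.

I_s ≈ 0.00338 A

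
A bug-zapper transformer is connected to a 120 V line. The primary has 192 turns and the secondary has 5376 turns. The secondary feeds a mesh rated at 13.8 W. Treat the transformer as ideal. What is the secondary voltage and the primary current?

V_s ≈ 3360 V, I_p ≈ 0.115 A

V_s = V_p × N_s/N_p = 120 × 5376/192 = 3360.0 V.
I_s = P/V_s = 13.8/3360.0 = 0.0041071 A.
I_p = I_s × N_s/N_p = 0.0041071 × 5376/192 = 0.115 A.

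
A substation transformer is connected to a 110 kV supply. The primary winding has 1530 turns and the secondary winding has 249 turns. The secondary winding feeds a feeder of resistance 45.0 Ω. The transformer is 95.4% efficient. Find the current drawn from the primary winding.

I_p ≈ 67.9 A

V_s = 110000 × 249/1530 = 17902 V.
I_s = V_s/R = 17902/45.0 = 397.82 A.
P_out = V_s I_s = 17902 × 397.82 = 7.1218×10^6 W.
P_in = P_out/η = 7.1218×10^6/0.954 = 7.4652×10^6 W.
I_p = P_in/V_p = 7.4652×10^6/110000 = 67.9 A.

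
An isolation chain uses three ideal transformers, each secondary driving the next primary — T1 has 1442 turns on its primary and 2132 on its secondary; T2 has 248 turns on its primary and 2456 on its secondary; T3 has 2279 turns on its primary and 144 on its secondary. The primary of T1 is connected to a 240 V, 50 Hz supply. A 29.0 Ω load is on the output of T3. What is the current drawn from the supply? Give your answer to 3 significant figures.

I_supply ≈ 7.08 A

After T1: V = 240.00 × 2132/1442 = 354.84 V.
After T2: V = 354.84 × 2456/248 = 3514.1 V.
After T3: V = 3514.1 × 144/2279 = 222.04 V.
I_load = 222.04/29.0 = 7.6565 A, so P_out = 222.04 × 7.6565 = 1700.0 W.
All ideal ⇒ P_in = P_out, so I_supply = 1700.0/240 = 7.08 A.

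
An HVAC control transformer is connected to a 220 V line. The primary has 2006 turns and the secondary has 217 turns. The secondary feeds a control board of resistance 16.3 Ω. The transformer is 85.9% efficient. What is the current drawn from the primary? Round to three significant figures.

V_s = 220 × 217/2006 = 23.799 V.
I_s = V_s/R = 23.799/16.3 = 1.4600 A.
P_out = V_s I_s = 23.799 × 1.4600 = 34.747 W.
P_in = P_out/η = 34.747/0.859 = 40.450 W.
I_p = P_in/V_p = 40.450/220 = 0.184 A.

I_p ≈ 0.184 A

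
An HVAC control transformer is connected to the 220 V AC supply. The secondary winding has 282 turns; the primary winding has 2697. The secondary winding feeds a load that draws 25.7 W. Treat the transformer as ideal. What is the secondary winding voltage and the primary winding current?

V_s = V_p × N_s/N_p = 220 × 282/2697 = 23.003 V.
I_s = P/V_s = 25.7/23.003 = 1.1172 A.
I_p = I_s × N_s/N_p = 1.1172 × 282/2697 = 0.117 A.

V_s ≈ 23.0 V, I_p ≈ 0.117 A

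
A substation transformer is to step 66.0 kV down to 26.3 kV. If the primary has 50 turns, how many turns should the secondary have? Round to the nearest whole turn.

N_s = 20 turns

N_s/N_p = V_s/V_p, so N_s = 50 × 26300/66000 = 19.9 ≈ 20 turns.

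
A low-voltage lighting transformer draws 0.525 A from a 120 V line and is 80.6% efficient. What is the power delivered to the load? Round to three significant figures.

P_out ≈ 50.8 W

P_in = V_p I_p = 120 × 0.525 = 63.000 W.
P_out = η P_in = 0.806 × 63.000 = 50.8 W.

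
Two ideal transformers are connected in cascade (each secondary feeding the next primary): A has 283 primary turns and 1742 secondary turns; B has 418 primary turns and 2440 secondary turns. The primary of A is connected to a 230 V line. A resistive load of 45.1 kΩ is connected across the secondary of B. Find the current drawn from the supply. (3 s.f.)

After A: V = 230.00 × 1742/283 = 1415.8 V.
After B: V = 1415.8 × 2440/418 = 8264.2 V.
I_load = 8264.2/45100 = 0.18324 A, so P_out = 8264.2 × 0.18324 = 1514.4 W.
All ideal ⇒ P_in = P_out, so I_supply = 1514.4/230 = 6.58 A.

I_supply ≈ 6.58 A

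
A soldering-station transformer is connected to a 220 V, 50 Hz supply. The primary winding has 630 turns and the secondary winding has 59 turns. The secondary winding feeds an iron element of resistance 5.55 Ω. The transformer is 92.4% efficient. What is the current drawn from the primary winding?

I_p ≈ 0.376 A

V_s = 220 × 59/630 = 20.603 V.
I_s = V_s/R = 20.603/5.55 = 3.7123 A.
P_out = V_s I_s = 20.603 × 3.7123 = 76.485 W.
P_in = P_out/η = 76.485/0.924 = 82.776 W.
I_p = P_in/V_p = 82.776/220 = 0.376 A.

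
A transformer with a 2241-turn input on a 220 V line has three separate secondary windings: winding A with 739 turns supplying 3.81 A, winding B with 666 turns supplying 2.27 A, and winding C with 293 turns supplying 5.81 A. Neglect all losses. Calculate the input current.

V_A = 220 × 739/2241 = 72.548 V; V_B = 220 × 666/2241 = 65.382 V; V_C = 220 × 293/2241 = 28.764 V.
P_out = V_A I_A + V_B I_B + V_C I_C = 72.548×3.81 + 65.382×2.27 + 28.764×5.81 = 276.41 + 148.42 + 167.12 = 591.94 W.
Ideal ⇒ P_in = P_out, so I_in = P_out/V_in = 591.94/220 = 2.69 A.

I_in ≈ 2.69 A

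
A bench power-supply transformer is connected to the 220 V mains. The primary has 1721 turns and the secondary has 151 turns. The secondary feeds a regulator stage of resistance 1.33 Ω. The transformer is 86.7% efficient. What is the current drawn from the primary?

I_p ≈ 1.47 A

V_s = 220 × 151/1721 = 19.303 V.
I_s = V_s/R = 19.303/1.33 = 14.513 A.
P_out = V_s I_s = 19.303 × 14.513 = 280.15 W.
P_in = P_out/η = 280.15/0.867 = 323.12 W.
I_p = P_in/V_p = 323.12/220 = 1.47 A.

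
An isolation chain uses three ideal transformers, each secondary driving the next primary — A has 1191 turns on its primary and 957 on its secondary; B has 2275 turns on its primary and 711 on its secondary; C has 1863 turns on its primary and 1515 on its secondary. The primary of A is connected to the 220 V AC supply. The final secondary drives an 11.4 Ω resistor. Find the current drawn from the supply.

After A: V = 220.00 × 957/1191 = 176.78 V.
After B: V = 176.78 × 711/2275 = 55.247 V.
After C: V = 55.247 × 1515/1863 = 44.927 V.
I_load = 44.927/11.4 = 3.9410 A, so P_out = 44.927 × 3.9410 = 177.06 W.
All ideal ⇒ P_in = P_out, so I_supply = 177.06/220 = 0.805 A.

I_supply ≈ 0.805 A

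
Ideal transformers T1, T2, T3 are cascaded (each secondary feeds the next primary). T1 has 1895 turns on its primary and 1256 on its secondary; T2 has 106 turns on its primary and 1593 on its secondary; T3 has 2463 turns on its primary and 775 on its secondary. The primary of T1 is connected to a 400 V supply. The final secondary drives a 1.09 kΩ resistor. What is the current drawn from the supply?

After T1: V = 400.00 × 1256/1895 = 265.12 V.
After T2: V = 265.12 × 1593/106 = 3984.3 V.
After T3: V = 3984.3 × 775/2463 = 1253.7 V.
I_load = 1253.7/1090 = 1.1502 A, so P_out = 1253.7 × 1.1502 = 1441.9 W.
All ideal ⇒ P_in = P_out, so I_supply = 1441.9/400 = 3.60 A.

I_supply ≈ 3.60 A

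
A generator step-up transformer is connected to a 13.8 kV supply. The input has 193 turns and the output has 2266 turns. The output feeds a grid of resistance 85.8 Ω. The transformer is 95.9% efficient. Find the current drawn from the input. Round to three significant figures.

V_out = 13800 × 2266/193 = 162020 V.
I_out = V_out/R = 162020/85.8 = 1888.4 A.
P_out = V_out I_out = 162020 × 1888.4 = 3.0597×10^8 W.
P_in = P_out/η = 3.0597×10^8/0.959 = 3.1905×10^8 W.
I_in = P_in/V_in = 3.1905×10^8/13800 = 23100 A.

I_in ≈ 23100 A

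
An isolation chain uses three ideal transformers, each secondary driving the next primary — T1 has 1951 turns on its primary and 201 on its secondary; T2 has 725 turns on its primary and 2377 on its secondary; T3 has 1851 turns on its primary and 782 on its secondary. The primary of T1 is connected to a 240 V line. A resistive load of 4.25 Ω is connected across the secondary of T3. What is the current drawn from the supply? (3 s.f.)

After T1: V = 240.00 × 201/1951 = 24.726 V.
After T2: V = 24.726 × 2377/725 = 81.066 V.
After T3: V = 81.066 × 782/1851 = 34.248 V.
I_load = 34.248/4.25 = 8.0585 A, so P_out = 34.248 × 8.0585 = 275.99 W.
All ideal ⇒ P_in = P_out, so I_supply = 275.99/240 = 1.15 A.

I_supply ≈ 1.15 A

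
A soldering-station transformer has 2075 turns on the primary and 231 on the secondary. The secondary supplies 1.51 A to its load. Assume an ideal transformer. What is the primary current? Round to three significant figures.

I_p ≈ 0.168 A

For an ideal transformer I_p/I_s = N_s/N_p, so I_p = 1.51 × 231/2075 = 0.168 A.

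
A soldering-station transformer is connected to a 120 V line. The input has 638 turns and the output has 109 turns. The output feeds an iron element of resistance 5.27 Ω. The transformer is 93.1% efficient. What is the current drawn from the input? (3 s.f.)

I_in ≈ 0.714 A

V_out = 120 × 109/638 = 20.502 V.
I_out = V_out/R = 20.502/5.27 = 3.8902 A.
P_out = V_out I_out = 20.502 × 3.8902 = 79.756 W.
P_in = P_out/η = 79.756/0.931 = 85.667 W.
I_in = P_in/V_in = 85.667/120 = 0.714 A.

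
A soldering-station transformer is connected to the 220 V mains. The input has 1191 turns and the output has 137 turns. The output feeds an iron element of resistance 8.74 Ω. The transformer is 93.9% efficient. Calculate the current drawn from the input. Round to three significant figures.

V_out = 220 × 137/1191 = 25.306 V.
I_out = V_out/R = 25.306/8.74 = 2.8955 A.
P_out = V_out I_out = 25.306 × 2.8955 = 73.274 W.
P_in = P_out/η = 73.274/0.939 = 78.034 W.
I_in = P_in/V_in = 78.034/220 = 0.355 A.

I_in ≈ 0.355 A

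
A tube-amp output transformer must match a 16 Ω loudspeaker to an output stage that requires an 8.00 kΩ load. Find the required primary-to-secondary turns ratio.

Z_p/Z_s = (N_p/N_s)², so N_p/N_s = √(8000/16) = √500 = 22.4.

N_p/N_s ≈ 22.4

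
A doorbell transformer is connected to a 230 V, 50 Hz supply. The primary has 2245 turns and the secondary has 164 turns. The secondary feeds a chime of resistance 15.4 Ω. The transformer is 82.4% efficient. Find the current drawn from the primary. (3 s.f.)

I_p ≈ 0.0967 A

V_s = 230 × 164/2245 = 16.802 V.
I_s = V_s/R = 16.802/15.4 = 1.0910 A.
P_out = V_s I_s = 16.802 × 1.0910 = 18.331 W.
P_in = P_out/η = 18.331/0.824 = 22.247 W.
I_p = P_in/V_p = 22.247/230 = 0.0967 A.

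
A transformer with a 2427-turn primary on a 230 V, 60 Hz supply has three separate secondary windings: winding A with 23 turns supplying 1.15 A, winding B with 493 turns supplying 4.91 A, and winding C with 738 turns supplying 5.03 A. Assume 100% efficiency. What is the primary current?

V_A = 230 × 23/2427 = 2.1796 V; V_B = 230 × 493/2427 = 46.720 V; V_C = 230 × 738/2427 = 69.938 V.
P_out = V_A I_A + V_B I_B + V_C I_C = 2.1796×1.15 + 46.720×4.91 + 69.938×5.03 = 2.5066 + 229.40 + 351.79 = 583.69 W.
Ideal ⇒ P_in = P_out, so I_p = P_out/V_p = 583.69/230 = 2.54 A.

I_p ≈ 2.54 A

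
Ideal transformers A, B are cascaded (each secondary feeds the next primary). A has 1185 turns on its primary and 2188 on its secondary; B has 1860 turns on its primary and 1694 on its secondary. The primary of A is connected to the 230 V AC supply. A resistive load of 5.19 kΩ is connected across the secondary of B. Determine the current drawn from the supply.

After A: V = 230.00 × 2188/1185 = 424.68 V.
After B: V = 424.68 × 1694/1860 = 386.77 V.
I_load = 386.77/5190 = 0.074523 A, so P_out = 386.77 × 0.074523 = 28.824 W.
All ideal ⇒ P_in = P_out, so I_supply = 28.824/230 = 0.125 A.

I_supply ≈ 0.125 A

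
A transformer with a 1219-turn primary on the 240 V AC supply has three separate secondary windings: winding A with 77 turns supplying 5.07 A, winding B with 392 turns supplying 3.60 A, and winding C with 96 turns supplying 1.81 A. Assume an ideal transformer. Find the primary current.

V_A = 240 × 77/1219 = 15.160 V; V_B = 240 × 392/1219 = 77.178 V; V_C = 240 × 96/1219 = 18.901 V.
P_out = V_A I_A + V_B I_B + V_C I_C = 15.160×5.07 + 77.178×3.60 + 18.901×1.81 = 76.861 + 277.84 + 34.210 = 388.91 W.
Ideal ⇒ P_in = P_out, so I_p = P_out/V_p = 388.91/240 = 1.62 A.

I_p ≈ 1.62 A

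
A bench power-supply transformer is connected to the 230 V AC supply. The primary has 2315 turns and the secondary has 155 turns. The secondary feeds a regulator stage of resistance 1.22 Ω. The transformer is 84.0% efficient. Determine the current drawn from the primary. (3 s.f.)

I_p ≈ 1.01 A

V_s = 230 × 155/2315 = 15.400 V.
I_s = V_s/R = 15.400/1.22 = 12.623 A.
P_out = V_s I_s = 15.400 × 12.623 = 194.38 W.
P_in = P_out/η = 194.38/0.840 = 231.41 W.
I_p = P_in/V_p = 231.41/230 = 1.01 A.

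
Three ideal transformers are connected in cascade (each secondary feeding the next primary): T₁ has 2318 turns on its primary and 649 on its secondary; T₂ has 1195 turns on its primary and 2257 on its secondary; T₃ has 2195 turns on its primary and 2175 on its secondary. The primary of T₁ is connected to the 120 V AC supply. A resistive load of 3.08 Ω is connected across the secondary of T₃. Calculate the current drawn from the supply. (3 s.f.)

After T₁: V = 120.00 × 649/2318 = 33.598 V.
After T₂: V = 33.598 × 2257/1195 = 63.457 V.
After T₃: V = 63.457 × 2175/2195 = 62.878 V.
I_load = 62.878/3.08 = 20.415 A, so P_out = 62.878 × 20.415 = 1283.7 W.
All ideal ⇒ P_in = P_out, so I_supply = 1283.7/120 = 10.7 A.

I_supply ≈ 10.7 A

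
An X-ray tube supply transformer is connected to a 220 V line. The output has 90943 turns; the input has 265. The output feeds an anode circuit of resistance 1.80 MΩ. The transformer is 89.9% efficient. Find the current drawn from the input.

I_in ≈ 16.0 A

V_out = 220 × 90943/265 = 75500 V.
I_out = V_out/R = 75500/(1.80×10^6) = 0.041944 A.
P_out = V_out I_out = 75500 × 0.041944 = 3166.8 W.
P_in = P_out/η = 3166.8/0.899 = 3522.6 W.
I_in = P_in/V_in = 3522.6/220 = 16.0 A.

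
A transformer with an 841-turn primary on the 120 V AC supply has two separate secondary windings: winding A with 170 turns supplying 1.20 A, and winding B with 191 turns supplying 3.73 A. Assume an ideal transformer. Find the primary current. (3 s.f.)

V_A = 120 × 170/841 = 24.257 V; V_B = 120 × 191/841 = 27.253 V.
P_out = V_A I_A + V_B I_B = 24.257×1.20 + 27.253×3.73 = 29.108 + 101.65 = 130.76 W.
Ideal ⇒ P_in = P_out, so I_p = P_out/V_p = 130.76/120 = 1.09 A.

I_p ≈ 1.09 A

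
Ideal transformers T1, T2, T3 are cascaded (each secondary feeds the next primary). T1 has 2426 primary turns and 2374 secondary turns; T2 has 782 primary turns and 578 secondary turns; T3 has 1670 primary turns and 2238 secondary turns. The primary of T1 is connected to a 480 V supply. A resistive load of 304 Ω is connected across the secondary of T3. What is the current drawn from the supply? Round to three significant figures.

I_supply ≈ 1.48 A

After T1: V = 480.00 × 2374/2426 = 469.71 V.
After T2: V = 469.71 × 578/782 = 347.18 V.
After T3: V = 347.18 × 2238/1670 = 465.26 V.
I_load = 465.26/304 = 1.5305 A, so P_out = 465.26 × 1.5305 = 712.06 W.
All ideal ⇒ P_in = P_out, so I_supply = 712.06/480 = 1.48 A.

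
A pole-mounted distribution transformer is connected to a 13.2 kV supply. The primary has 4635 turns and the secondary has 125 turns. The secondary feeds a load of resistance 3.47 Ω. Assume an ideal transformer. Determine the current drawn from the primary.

V_s = V_p × N_s/N_p = 13200 × 125/4635 = 355.99 V.
I_s = V_s/R = 355.99/3.47 = 102.59 A.
For an ideal transformer I_p N_p = I_s N_s, so I_p = 102.59 × 125/4635 = 2.77 A.

I_p ≈ 2.77 A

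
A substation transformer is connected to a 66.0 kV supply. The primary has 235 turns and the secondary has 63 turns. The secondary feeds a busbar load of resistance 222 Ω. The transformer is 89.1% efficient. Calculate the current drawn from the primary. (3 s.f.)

I_p ≈ 24.0 A

V_s = 66000 × 63/235 = 17694 V.
I_s = V_s/R = 17694/222 = 79.701 A.
P_out = V_s I_s = 17694 × 79.701 = 1.4102×10^6 W.
P_in = P_out/η = 1.4102×10^6/0.891 = 1.5827×10^6 W.
I_p = P_in/V_p = 1.5827×10^6/66000 = 24.0 A.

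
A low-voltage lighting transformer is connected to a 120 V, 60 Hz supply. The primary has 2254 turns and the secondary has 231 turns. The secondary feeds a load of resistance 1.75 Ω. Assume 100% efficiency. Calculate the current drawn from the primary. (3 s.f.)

I_p ≈ 0.720 A

V_s = V_p × N_s/N_p = 120 × 231/2254 = 12.298 V.
I_s = V_s/R = 12.298/1.75 = 7.0275 A.
For an ideal transformer I_p N_p = I_s N_s, so I_p = 7.0275 × 231/2254 = 0.720 A.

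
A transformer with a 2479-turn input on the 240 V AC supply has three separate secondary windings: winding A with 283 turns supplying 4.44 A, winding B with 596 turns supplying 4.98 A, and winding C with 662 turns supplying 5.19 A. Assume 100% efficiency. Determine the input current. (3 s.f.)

V_A = 240 × 283/2479 = 27.398 V; V_B = 240 × 596/2479 = 57.701 V; V_C = 240 × 662/2479 = 64.090 V.
P_out = V_A I_A + V_B I_B + V_C I_C = 27.398×4.44 + 57.701×4.98 + 64.090×5.19 = 121.65 + 287.35 + 332.63 = 741.63 W.
Ideal ⇒ P_in = P_out, so I_in = P_out/V_in = 741.63/240 = 3.09 A.

I_in ≈ 3.09 A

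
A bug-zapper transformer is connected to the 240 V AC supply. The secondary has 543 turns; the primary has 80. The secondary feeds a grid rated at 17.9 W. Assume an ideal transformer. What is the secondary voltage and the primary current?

V_s = V_p × N_s/N_p = 240 × 543/80 = 1629.0 V.
I_s = P/V_s = 17.9/1629.0 = 0.010988 A.
I_p = I_s × N_s/N_p = 0.010988 × 543/80 = 0.0746 A.

V_s ≈ 1630 V, I_p ≈ 0.0746 A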